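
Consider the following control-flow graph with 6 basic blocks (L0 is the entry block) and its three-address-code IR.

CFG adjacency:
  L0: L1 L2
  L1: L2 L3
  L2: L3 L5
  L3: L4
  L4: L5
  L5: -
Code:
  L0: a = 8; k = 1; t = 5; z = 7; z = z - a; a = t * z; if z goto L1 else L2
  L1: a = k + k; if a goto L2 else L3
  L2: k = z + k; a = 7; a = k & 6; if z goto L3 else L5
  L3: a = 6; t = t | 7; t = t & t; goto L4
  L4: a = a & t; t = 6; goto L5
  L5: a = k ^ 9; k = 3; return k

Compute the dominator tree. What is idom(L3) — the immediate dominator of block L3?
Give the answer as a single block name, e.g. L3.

idom tree: L1←L0 L2←L0 L3←L0 L4←L3 L5←L0
Join-block Dom:
  L2: preds {L0,L1}: {L0} ∩ {L0,L1} = {L0}; idom=L0
  L3: preds {L1,L2}: {L0,L1} ∩ {L0,L2} = {L0}; idom=L0
  L5: preds {L2,L4}: {L0,L2} ∩ {L0,L3,L4} = {L0}; idom=L0

idom(L3) = L0

Answer: L0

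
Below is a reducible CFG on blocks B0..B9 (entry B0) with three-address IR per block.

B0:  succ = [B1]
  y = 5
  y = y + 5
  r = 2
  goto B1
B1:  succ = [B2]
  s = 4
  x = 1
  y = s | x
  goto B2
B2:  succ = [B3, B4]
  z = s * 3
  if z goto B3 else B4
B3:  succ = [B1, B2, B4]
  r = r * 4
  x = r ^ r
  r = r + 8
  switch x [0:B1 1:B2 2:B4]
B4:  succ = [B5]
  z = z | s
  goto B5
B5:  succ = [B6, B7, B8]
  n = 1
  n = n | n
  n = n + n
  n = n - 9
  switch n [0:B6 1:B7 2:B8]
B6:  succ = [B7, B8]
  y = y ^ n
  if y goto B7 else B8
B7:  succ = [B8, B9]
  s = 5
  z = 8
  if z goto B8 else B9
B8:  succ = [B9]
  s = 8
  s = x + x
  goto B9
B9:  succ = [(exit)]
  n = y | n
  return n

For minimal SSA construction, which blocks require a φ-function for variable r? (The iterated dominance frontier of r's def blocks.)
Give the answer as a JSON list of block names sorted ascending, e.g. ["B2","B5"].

Answer: ["B1", "B2", "B4"]

Analysis:
idom tree: B1←B0 B2←B1 B3←B2 B4←B2 B5←B4 B6←B5 B7←B5 B8←B5 B9←B5
Join-block Dom:
  B1: preds {B0,B3}: {B0} ∩ {B0,B1,B2,B3} = {B0}; idom=B0
  B2: preds {B1,B3}: {B0,B1} ∩ {B0,B1,B2,B3} = {B0,B1}; idom=B1
  B4: preds {B2,B3}: {B0,B1,B2} ∩ {B0,B1,B2,B3} = {B0,B1,B2}; idom=B2
  B7: preds {B5,B6}: {B0,B1,B2,B4,B5} ∩ {B0,B1,B2,B4,B5,B6} = {B0,B1,B2,B4,B5}; idom=B5
  B8: preds {B5,B6,B7}: {B0,B1,B2,B4,B5} ∩ {B0,B1,B2,B4,B5,B6} ∩ {B0,B1,B2,B4,B5,B7} = {B0,B1,B2,B4,B5}; idom=B5
  B9: preds {B7,B8}: {B0,B1,B2,B4,B5,B7} ∩ {B0,B1,B2,B4,B5,B8} = {B0,B1,B2,B4,B5}; idom=B5

DF derivation:
  join B1 pred B0: · stop@B0
  join B1 pred B3: B3→B2→B1 stop@B0
  join B2 pred B1: · stop@B1
  join B2 pred B3: B3→B2 stop@B1
  join B4 pred B2: · stop@B2
  join B4 pred B3: B3 stop@B2
  join B7 pred B5: · stop@B5
  join B7 pred B6: B6 stop@B5
  join B8 pred B5: · stop@B5
  join B8 pred B6: B6 stop@B5
  join B8 pred B7: B7 stop@B5
  join B9 pred B7: B7 stop@B5
  join B9 pred B8: B8 stop@B5
  B0: DF=∅
  B1: DF={B1}
  B2: DF={B1,B2}
  B3: DF={B1,B2,B4}
  B4: DF=∅
  B5: DF=∅
  B6: DF={B7,B8}
  B7: DF={B8,B9}
  B8: DF={B9}
  B9: DF=∅

φ for r: defs {B0,B3}
  DF⁺ = {B1,B2,B4}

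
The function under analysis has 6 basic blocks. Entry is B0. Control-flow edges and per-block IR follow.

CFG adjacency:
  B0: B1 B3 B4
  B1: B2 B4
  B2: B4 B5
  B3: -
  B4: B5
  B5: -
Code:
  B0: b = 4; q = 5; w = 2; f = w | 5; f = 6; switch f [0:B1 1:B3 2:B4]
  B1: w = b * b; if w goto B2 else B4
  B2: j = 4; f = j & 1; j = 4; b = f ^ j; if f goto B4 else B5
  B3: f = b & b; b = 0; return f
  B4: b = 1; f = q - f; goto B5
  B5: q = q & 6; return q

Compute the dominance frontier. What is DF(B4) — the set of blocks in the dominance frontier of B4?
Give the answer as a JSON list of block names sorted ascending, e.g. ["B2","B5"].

Answer: ["B5"]

Working:
idom tree: B1←B0 B2←B1 B3←B0 B4←B0 B5←B0
Dom at joins:
  B4: preds {B0,B1,B2}: {B0} ∩ {B0,B1} ∩ {B0,B1,B2} = {B0}; idom=B0
  B5: preds {B2,B4}: {B0,B1,B2} ∩ {B0,B4} = {B0}; idom=B0

DF walk-up:
  join B4 pred B0: · stop@B0
  join B4 pred B1: B1 stop@B0
  join B4 pred B2: B2→B1 stop@B0
  join B5 pred B2: B2→B1 stop@B0
  join B5 pred B4: B4 stop@B0
  B0: DF=∅
  B1: DF={B4,B5}
  B2: DF={B4,B5}
  B3: DF=∅
  B4: DF={B5}
  B5: DF=∅

DF(B4) = ["B5"]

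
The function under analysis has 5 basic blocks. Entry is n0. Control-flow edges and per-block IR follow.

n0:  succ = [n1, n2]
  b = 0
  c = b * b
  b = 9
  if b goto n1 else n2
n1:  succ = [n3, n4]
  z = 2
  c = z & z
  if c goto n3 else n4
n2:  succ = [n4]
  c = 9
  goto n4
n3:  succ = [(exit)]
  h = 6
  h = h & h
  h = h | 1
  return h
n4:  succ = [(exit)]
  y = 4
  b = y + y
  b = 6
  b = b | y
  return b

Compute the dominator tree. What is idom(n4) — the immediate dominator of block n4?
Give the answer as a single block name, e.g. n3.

idom tree: n1←n0 n2←n0 n3←n1 n4←n0
Dom at joins:
  n4: preds {n1,n2}: {n0,n1} ∩ {n0,n2} = {n0}; idom=n0

idom(n4) = n0

Answer: n0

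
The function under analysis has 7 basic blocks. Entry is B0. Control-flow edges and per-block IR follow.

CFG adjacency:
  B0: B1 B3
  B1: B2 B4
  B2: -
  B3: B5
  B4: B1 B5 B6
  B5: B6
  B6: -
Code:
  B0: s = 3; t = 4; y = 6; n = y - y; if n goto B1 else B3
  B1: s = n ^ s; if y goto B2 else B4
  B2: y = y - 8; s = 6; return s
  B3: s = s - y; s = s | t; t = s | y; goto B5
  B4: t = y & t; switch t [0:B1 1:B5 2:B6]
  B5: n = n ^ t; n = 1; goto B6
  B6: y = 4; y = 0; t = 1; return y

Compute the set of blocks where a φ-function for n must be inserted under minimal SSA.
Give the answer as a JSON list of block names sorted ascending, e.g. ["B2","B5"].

idom tree: B1←B0 B2←B1 B3←B0 B4←B1 B5←B0 B6←B0
Dom at joins:
  B1: preds {B0,B4}: {B0} ∩ {B0,B1,B4} = {B0}; idom=B0
  B5: preds {B3,B4}: {B0,B3} ∩ {B0,B1,B4} = {B0}; idom=B0
  B6: preds {B4,B5}: {B0,B1,B4} ∩ {B0,B5} = {B0}; idom=B0

DF derivation:
  join B1 pred B0: · stop@B0
  join B1 pred B4: B4→B1 stop@B0
  join B5 pred B3: B3 stop@B0
  join B5 pred B4: B4→B1 stop@B0
  join B6 pred B4: B4→B1 stop@B0
  join B6 pred B5: B5 stop@B0
  B0: DF=∅
  B1: DF={B1,B5,B6}
  B2: DF=∅
  B3: DF={B5}
  B4: DF={B1,B5,B6}
  B5: DF={B6}
  B6: DF=∅

φ for n: defs {B0,B5}
  DF⁺ = {B6}

Answer: ["B6"]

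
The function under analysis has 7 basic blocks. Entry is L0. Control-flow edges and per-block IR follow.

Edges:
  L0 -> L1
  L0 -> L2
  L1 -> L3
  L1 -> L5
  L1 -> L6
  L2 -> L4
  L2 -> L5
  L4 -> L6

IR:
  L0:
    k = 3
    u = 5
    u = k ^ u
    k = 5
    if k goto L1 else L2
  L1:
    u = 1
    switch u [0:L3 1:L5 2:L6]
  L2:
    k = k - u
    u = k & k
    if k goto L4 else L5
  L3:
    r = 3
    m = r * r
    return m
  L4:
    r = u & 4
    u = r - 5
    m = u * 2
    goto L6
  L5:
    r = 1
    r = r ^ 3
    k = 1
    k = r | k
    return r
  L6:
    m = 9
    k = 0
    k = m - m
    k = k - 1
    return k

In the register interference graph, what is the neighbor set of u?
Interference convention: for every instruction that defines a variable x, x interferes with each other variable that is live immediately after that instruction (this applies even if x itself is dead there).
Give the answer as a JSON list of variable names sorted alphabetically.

Answer: ["k"]

Working:
Block summaries:
  L0: {k,u} / ∅
  L1: {u} / ∅
  L2: {k,u} / {k,u}
  L3: {m,r} / ∅
  L4: {m,r,u} / {u}
  L5: {k,r} / ∅
  L6: {k,m} / ∅

Liveness:
  live L0: ∅→{k,u}
  live L1: ∅→∅
  live L2: {k,u}→{u}
  live L3: ∅→∅
  live L4: {u}→∅
  live L5: ∅→∅
  live L6: ∅→∅

Interference:
  k↔{m,r,u}
  m↔{k}
  r↔{k}
  u↔{k}

N(u) = ["k"]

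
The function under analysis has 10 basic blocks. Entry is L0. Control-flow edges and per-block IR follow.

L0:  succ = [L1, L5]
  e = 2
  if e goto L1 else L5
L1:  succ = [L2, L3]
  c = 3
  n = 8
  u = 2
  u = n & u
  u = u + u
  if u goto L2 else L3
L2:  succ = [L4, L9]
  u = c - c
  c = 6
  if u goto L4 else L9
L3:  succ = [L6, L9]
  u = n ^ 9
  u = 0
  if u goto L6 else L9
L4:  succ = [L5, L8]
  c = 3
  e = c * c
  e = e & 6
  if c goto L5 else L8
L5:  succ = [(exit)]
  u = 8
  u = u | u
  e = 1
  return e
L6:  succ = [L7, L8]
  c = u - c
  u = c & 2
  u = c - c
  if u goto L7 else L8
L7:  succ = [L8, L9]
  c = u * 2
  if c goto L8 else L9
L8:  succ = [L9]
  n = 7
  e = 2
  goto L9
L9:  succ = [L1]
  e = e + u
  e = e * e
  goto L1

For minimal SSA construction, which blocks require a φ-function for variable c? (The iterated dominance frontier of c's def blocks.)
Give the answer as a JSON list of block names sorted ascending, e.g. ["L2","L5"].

idom tree: L1←L0 L2←L1 L3←L1 L4←L2 L5←L0 L6←L3 L7←L6 L8←L1 L9←L1
Dom at joins:
  L1: preds {L0,L9}: {L0} ∩ {L0,L1,L9} = {L0}; idom=L0
  L5: preds {L0,L4}: {L0} ∩ {L0,L1,L2,L4} = {L0}; idom=L0
  L8: preds {L4,L6,L7}: {L0,L1,L2,L4} ∩ {L0,L1,L3,L6} ∩ {L0,L1,L3,L6,L7} = {L0,L1}; idom=L1
  L9: preds {L2,L3,L7,L8}: {L0,L1,L2} ∩ {L0,L1,L3} ∩ {L0,L1,L3,L6,L7} ∩ {L0,L1,L8} = {L0,L1}; idom=L1

Frontier:
  join L1 pred L0: · stop@L0
  join L1 pred L9: L9→L1 stop@L0
  join L5 pred L0: · stop@L0
  join L5 pred L4: L4→L2→L1 stop@L0
  join L8 pred L4: L4→L2 stop@L1
  join L8 pred L6: L6→L3 stop@L1
  join L8 pred L7: L7→L6→L3 stop@L1
  join L9 pred L2: L2 stop@L1
  join L9 pred L3: L3 stop@L1
  join L9 pred L7: L7→L6→L3 stop@L1
  join L9 pred L8: L8 stop@L1
  L0: DF=∅
  L1: DF={L1,L5}
  L2: DF={L5,L8,L9}
  L3: DF={L8,L9}
  L4: DF={L5,L8}
  L5: DF=∅
  L6: DF={L8,L9}
  L7: DF={L8,L9}
  L8: DF={L9}
  L9: DF={L1}

φ for c: defs {L1,L2,L4,L6,L7}
  DF⁺ = {L1,L5,L8,L9}

Answer: ["L1", "L5", "L8", "L9"]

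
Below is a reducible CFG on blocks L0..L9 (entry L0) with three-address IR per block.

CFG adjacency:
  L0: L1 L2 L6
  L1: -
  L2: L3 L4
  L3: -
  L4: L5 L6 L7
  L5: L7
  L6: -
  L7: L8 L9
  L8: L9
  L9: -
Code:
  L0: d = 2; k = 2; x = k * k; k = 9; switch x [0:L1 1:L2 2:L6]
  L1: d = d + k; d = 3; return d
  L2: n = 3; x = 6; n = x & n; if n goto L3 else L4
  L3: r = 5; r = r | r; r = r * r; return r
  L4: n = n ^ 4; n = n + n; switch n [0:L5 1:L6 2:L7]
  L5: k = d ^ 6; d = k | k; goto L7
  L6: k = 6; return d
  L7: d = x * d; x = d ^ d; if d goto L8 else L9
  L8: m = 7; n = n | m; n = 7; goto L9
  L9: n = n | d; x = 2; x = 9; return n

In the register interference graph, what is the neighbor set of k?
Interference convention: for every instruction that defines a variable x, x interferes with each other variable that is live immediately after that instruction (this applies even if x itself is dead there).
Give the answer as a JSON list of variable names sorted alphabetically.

def/use:
  L0: {d,k,x} / ∅
  L1: {d} / {d,k}
  L2: {n,x} / ∅
  L3: {r} / ∅
  L4: {n} / {n}
  L5: {d,k} / {d}
  L6: {k} / {d}
  L7: {d,x} / {d,x}
  L8: {m,n} / {n}
  L9: {n,x} / {d,n}

Liveness:
  live L0: ∅→{d,k}
  live L1: {d,k}→∅
  live L2: {d}→{d,n,x}
  live L3: ∅→∅
  live L4: {d,n,x}→{d,n,x}
  live L5: {d,n,x}→{d,n,x}
  live L6: {d}→∅
  live L7: {d,n,x}→{d,n}
  live L8: {d,n}→{d,n}
  live L9: {d,n}→∅

Conflict graph:
  d↔{k,m,n,x}
  k↔{d,n,x}
  m↔{d,n}
  n↔{d,k,m,x}
  r↔∅
  x↔{d,k,n}

N(k) = ["d", "n", "x"]

Answer: ["d", "n", "x"]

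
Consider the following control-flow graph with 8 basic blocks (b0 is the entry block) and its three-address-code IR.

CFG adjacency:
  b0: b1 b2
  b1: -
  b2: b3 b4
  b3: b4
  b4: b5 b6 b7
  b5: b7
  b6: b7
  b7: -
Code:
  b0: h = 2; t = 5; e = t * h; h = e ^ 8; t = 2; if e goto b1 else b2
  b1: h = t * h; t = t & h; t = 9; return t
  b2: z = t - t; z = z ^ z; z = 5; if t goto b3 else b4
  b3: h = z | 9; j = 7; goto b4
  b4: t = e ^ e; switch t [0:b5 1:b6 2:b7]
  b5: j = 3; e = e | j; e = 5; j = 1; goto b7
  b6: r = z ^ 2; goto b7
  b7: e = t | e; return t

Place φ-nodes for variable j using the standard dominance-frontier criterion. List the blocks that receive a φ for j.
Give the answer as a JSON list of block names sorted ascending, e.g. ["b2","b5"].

Answer: ["b4", "b7"]

Working:
idom tree: b1←b0 b2←b0 b3←b2 b4←b2 b5←b4 b6←b4 b7←b4
Dom∩ at merges:
  b4: preds {b2,b3}: {b0,b2} ∩ {b0,b2,b3} = {b0,b2}; idom=b2
  b7: preds {b4,b5,b6}: {b0,b2,b4} ∩ {b0,b2,b4,b5} ∩ {b0,b2,b4,b6} = {b0,b2,b4}; idom=b4

DF derivation:
  join b4 pred b2: · stop@b2
  join b4 pred b3: b3 stop@b2
  join b7 pred b4: · stop@b4
  join b7 pred b5: b5 stop@b4
  join b7 pred b6: b6 stop@b4
  b0: DF=∅
  b1: DF=∅
  b2: DF=∅
  b3: DF={b4}
  b4: DF=∅
  b5: DF={b7}
  b6: DF={b7}
  b7: DF=∅

φ for j: defs {b3,b5}
  DF⁺ = {b4,b7}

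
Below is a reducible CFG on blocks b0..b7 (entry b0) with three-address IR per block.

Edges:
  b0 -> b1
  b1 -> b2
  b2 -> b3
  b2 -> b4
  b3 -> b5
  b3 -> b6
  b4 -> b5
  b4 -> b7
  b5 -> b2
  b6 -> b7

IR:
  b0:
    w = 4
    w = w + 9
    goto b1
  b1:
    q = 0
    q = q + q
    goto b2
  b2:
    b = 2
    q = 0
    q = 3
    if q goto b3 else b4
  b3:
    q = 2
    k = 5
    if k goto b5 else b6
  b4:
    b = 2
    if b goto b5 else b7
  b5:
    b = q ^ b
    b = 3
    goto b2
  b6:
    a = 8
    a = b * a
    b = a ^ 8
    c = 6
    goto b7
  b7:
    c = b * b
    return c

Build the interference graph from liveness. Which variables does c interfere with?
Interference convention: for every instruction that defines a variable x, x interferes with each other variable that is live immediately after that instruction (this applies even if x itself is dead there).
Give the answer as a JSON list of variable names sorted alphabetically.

Answer: ["b"]

Working:
Block summaries:
  b0: def={w} ue=∅
  b1: def={q} ue=∅
  b2: def={b,q} ue=∅
  b3: def={k,q} ue=∅
  b4: def={b} ue=∅
  b5: def={b} ue={b,q}
  b6: def={a,b,c} ue={b}
  b7: def={c} ue={b}

Live sets:
  b0: in=∅ out=∅
  b1: in=∅ out=∅
  b2: in=∅ out={b,q}
  b3: in={b} out={b,q}
  b4: in={q} out={b,q}
  b5: in={b,q} out=∅
  b6: in={b} out={b}
  b7: in={b} out=∅

Conflict graph:
  a↔{b}
  b↔{a,c,k,q}
  c↔{b}
  k↔{b,q}
  q↔{b,k}
  w↔∅

N(c) = ["b"]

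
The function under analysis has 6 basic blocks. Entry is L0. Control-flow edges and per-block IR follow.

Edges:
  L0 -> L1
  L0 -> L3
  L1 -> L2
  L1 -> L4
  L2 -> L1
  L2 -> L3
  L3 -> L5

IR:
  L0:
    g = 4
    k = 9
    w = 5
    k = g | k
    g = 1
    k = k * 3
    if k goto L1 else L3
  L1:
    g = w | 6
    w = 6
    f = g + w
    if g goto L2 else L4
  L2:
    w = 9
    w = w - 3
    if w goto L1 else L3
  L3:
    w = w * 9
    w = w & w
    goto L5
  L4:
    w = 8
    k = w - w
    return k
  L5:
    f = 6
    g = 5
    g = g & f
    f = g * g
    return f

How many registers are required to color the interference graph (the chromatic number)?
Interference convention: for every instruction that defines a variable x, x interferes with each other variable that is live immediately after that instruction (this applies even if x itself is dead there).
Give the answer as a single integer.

Block summaries:
  L0 def {g,k,w} use ∅
  L1 def {f,g,w} use {w}
  L2 def {w} use ∅
  L3 def {w} use {w}
  L4 def {k,w} use ∅
  L5 def {f,g} use ∅

Backward fixpoint:
  L0: in=∅ out={w}
  L1: in={w} out=∅
  L2: in=∅ out={w}
  L3: in={w} out=∅
  L4: in=∅ out=∅
  L5: in=∅ out=∅

Interference:
  f — {g}
  g — {f,k,w}
  k — {g,w}
  w — {g,k}

Registers:
  {g,k,w} pairwise interfere (3-clique) ⇒ χ ≥ 3
  assign f→c1 g→c0 k→c1 w→c2 — no edge inside a register ⇒ χ ≤ 3
  χ = 3

Answer: 3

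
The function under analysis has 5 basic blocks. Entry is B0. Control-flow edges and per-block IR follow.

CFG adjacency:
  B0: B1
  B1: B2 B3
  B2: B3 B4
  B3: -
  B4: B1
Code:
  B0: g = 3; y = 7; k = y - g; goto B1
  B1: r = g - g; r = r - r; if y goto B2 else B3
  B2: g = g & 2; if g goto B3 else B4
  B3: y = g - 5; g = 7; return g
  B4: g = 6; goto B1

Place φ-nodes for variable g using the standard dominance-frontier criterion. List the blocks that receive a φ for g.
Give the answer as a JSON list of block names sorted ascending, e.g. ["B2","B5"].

Answer: ["B1", "B3"]

Analysis:
idom tree: B1←B0 B2←B1 B3←B1 B4←B2
Dom at joins:
  B1: preds {B0,B4}: {B0} ∩ {B0,B1,B2,B4} = {B0}; idom=B0
  B3: preds {B1,B2}: {B0,B1} ∩ {B0,B1,B2} = {B0,B1}; idom=B1

DF derivation:
  join B1 pred B0: · stop@B0
  join B1 pred B4: B4→B2→B1 stop@B0
  join B3 pred B1: · stop@B1
  join B3 pred B2: B2 stop@B1
  B0: DF=∅
  B1: DF={B1}
  B2: DF={B1,B3}
  B3: DF=∅
  B4: DF={B1}

φ for g: defs {B0,B2,B3,B4}
  DF⁺ = {B1,B3}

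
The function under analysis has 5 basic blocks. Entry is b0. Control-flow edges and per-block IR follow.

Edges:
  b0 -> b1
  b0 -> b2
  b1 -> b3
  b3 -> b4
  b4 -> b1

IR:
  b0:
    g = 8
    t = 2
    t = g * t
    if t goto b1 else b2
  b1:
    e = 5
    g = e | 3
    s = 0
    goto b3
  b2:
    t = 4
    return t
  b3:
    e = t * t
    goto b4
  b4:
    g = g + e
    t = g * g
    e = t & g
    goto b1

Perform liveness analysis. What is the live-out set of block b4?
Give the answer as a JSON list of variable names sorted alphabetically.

Answer: ["t"]

Derivation:
Block summaries:
  b0: def={g,t} ue=∅
  b1: def={e,g,s} ue=∅
  b2: def={t} ue=∅
  b3: def={e} ue={t}
  b4: def={e,g,t} ue={e,g}

Liveness:
  b0 li=∅ lo={t}
  b1 li={t} lo={g,t}
  b2 li=∅ lo=∅
  b3 li={g,t} lo={e,g}
  b4 li={e,g} lo={t}

live-out(b4) = ["t"]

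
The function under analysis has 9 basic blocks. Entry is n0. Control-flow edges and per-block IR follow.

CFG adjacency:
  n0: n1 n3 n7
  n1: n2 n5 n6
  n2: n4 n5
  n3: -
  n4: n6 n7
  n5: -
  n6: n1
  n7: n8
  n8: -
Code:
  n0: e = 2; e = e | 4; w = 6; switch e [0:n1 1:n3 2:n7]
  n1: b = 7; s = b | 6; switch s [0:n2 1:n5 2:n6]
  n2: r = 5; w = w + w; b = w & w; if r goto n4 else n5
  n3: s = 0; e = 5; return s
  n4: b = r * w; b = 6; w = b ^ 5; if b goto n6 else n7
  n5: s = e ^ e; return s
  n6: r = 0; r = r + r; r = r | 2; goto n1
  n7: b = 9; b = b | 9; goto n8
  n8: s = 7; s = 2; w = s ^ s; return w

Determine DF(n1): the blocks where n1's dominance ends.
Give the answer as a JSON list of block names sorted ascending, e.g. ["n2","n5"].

Answer: ["n1", "n7"]

Analysis:
idom tree: n1←n0 n2←n1 n3←n0 n4←n2 n5←n1 n6←n1 n7←n0 n8←n7
Dom∩ at merges:
  n1: preds {n0,n6}: {n0} ∩ {n0,n1,n6} = {n0}; idom=n0
  n5: preds {n1,n2}: {n0,n1} ∩ {n0,n1,n2} = {n0,n1}; idom=n1
  n6: preds {n1,n4}: {n0,n1} ∩ {n0,n1,n2,n4} = {n0,n1}; idom=n1
  n7: preds {n0,n4}: {n0} ∩ {n0,n1,n2,n4} = {n0}; idom=n0

DF derivation:
  n1←n0: walk · to n0
  n1←n6: walk n6→n1 to n0
  n5←n1: walk · to n1
  n5←n2: walk n2 to n1
  n6←n1: walk · to n1
  n6←n4: walk n4→n2 to n1
  n7←n0: walk · to n0
  n7←n4: walk n4→n2→n1 to n0
  DF(n0)=∅
  DF(n1)={n1,n7}
  DF(n2)={n5,n6,n7}
  DF(n3)=∅
  DF(n4)={n6,n7}
  DF(n5)=∅
  DF(n6)={n1}
  DF(n7)=∅
  DF(n8)=∅

DF(n1) = ["n1", "n7"]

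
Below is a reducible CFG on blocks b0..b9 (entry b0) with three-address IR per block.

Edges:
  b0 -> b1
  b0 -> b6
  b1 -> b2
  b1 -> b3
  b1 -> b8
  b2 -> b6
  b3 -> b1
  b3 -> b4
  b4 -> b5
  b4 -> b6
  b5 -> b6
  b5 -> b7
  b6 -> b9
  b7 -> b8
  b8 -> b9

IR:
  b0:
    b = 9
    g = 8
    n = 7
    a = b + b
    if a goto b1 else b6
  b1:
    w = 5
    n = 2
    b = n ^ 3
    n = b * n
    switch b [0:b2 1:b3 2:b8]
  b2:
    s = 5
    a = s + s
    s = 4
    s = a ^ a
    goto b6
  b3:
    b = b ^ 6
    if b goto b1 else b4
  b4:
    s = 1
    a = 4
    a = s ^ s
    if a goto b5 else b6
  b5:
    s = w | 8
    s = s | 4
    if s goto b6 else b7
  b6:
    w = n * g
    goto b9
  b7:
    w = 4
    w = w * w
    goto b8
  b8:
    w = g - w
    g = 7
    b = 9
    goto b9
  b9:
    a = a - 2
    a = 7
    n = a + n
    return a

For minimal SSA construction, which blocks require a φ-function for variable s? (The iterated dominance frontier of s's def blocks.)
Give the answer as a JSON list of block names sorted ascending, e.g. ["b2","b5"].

idom tree: b1←b0 b2←b1 b3←b1 b4←b3 b5←b4 b6←b0 b7←b5 b8←b1 b9←b0
Dom∩ at merges:
  b1: preds {b0,b3}: {b0} ∩ {b0,b1,b3} = {b0}; idom=b0
  b6: preds {b0,b2,b4,b5}: {b0} ∩ {b0,b1,b2} ∩ {b0,b1,b3,b4} ∩ {b0,b1,b3,b4,b5} = {b0}; idom=b0
  b8: preds {b1,b7}: {b0,b1} ∩ {b0,b1,b3,b4,b5,b7} = {b0,b1}; idom=b1
  b9: preds {b6,b8}: {b0,b6} ∩ {b0,b1,b8} = {b0}; idom=b0

Frontier:
  b1←b0: walk · to b0
  b1←b3: walk b3→b1 to b0
  b6←b0: walk · to b0
  b6←b2: walk b2→b1 to b0
  b6←b4: walk b4→b3→b1 to b0
  b6←b5: walk b5→b4→b3→b1 to b0
  b8←b1: walk · to b1
  b8←b7: walk b7→b5→b4→b3 to b1
  b9←b6: walk b6 to b0
  b9←b8: walk b8→b1 to b0
  b0: DF=∅
  b1: DF={b1,b6,b9}
  b2: DF={b6}
  b3: DF={b1,b6,b8}
  b4: DF={b6,b8}
  b5: DF={b6,b8}
  b6: DF={b9}
  b7: DF={b8}
  b8: DF={b9}
  b9: DF=∅

φ for s: defs {b2,b4,b5}
  DF⁺ = {b6,b8,b9}

Answer: ["b6", "b8", "b9"]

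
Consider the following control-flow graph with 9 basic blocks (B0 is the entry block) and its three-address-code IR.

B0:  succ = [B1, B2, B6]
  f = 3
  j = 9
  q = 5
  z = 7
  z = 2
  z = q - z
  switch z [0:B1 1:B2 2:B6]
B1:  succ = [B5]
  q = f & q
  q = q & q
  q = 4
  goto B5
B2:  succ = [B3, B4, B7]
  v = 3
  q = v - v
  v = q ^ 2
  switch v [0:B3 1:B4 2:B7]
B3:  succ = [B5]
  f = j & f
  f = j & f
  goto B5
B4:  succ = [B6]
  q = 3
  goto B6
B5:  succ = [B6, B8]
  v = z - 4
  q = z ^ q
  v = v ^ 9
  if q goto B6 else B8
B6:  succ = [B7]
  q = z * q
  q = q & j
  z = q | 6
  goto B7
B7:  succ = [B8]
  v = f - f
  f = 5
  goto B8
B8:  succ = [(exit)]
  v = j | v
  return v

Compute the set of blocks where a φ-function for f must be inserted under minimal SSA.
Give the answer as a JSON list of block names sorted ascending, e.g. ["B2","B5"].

idom tree: B1←B0 B2←B0 B3←B2 B4←B2 B5←B0 B6←B0 B7←B0 B8←B0
Join-block Dom:
  B5: preds {B1,B3}: {B0,B1} ∩ {B0,B2,B3} = {B0}; idom=B0
  B6: preds {B0,B4,B5}: {B0} ∩ {B0,B2,B4} ∩ {B0,B5} = {B0}; idom=B0
  B7: preds {B2,B6}: {B0,B2} ∩ {B0,B6} = {B0}; idom=B0
  B8: preds {B5,B7}: {B0,B5} ∩ {B0,B7} = {B0}; idom=B0

Frontier:
  B5←B1: walk B1 to B0
  B5←B3: walk B3→B2 to B0
  B6←B0: walk · to B0
  B6←B4: walk B4→B2 to B0
  B6←B5: walk B5 to B0
  B7←B2: walk B2 to B0
  B7←B6: walk B6 to B0
  B8←B5: walk B5 to B0
  B8←B7: walk B7 to B0
  DF(B0)=∅
  DF(B1)={B5}
  DF(B2)={B5,B6,B7}
  DF(B3)={B5}
  DF(B4)={B6}
  DF(B5)={B6,B8}
  DF(B6)={B7}
  DF(B7)={B8}
  DF(B8)=∅

φ for f: defs {B0,B3,B7}
  DF⁺ = {B5,B6,B7,B8}

Answer: ["B5", "B6", "B7", "B8"]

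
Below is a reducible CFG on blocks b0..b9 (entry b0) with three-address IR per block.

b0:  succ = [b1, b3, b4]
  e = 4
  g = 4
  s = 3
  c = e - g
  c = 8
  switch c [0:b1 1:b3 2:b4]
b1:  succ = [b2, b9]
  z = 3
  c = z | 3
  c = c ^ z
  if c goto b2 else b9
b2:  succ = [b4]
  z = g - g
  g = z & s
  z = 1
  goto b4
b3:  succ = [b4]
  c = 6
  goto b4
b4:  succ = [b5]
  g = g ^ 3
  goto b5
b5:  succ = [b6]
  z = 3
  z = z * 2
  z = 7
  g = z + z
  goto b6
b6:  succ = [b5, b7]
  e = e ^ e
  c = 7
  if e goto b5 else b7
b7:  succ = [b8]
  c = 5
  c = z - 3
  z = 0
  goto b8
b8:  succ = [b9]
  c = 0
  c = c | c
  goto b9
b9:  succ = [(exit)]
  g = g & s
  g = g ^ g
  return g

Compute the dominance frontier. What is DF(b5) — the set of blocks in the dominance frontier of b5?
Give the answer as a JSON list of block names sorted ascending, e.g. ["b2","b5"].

idom tree: b1←b0 b2←b1 b3←b0 b4←b0 b5←b4 b6←b5 b7←b6 b8←b7 b9←b0
Dom at joins:
  b4: preds {b0,b2,b3}: {b0} ∩ {b0,b1,b2} ∩ {b0,b3} = {b0}; idom=b0
  b5: preds {b4,b6}: {b0,b4} ∩ {b0,b4,b5,b6} = {b0,b4}; idom=b4
  b9: preds {b1,b8}: {b0,b1} ∩ {b0,b4,b5,b6,b7,b8} = {b0}; idom=b0

DF derivation:
  b4←b0: walk · to b0
  b4←b2: walk b2→b1 to b0
  b4←b3: walk b3 to b0
  b5←b4: walk · to b4
  b5←b6: walk b6→b5 to b4
  b9←b1: walk b1 to b0
  b9←b8: walk b8→b7→b6→b5→b4 to b0
  DF(b0)=∅
  DF(b1)={b4,b9}
  DF(b2)={b4}
  DF(b3)={b4}
  DF(b4)={b9}
  DF(b5)={b5,b9}
  DF(b6)={b5,b9}
  DF(b7)={b9}
  DF(b8)={b9}
  DF(b9)=∅

DF(b5) = ["b5", "b9"]

Answer: ["b5", "b9"]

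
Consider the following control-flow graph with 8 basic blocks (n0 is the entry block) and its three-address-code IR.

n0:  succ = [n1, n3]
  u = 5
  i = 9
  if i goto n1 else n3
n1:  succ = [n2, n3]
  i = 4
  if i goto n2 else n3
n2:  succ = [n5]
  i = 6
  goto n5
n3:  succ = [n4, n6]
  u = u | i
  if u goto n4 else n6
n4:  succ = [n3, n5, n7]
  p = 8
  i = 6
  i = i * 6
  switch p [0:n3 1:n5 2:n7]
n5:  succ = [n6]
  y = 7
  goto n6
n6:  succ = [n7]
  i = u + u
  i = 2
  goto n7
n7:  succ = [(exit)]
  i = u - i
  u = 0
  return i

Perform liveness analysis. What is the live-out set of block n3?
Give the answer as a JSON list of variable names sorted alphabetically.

def/use:
  n0: def={i,u} ue=∅
  n1: def={i} ue=∅
  n2: def={i} ue=∅
  n3: def={u} ue={i,u}
  n4: def={i,p} ue=∅
  n5: def={y} ue=∅
  n6: def={i} ue={u}
  n7: def={i,u} ue={i,u}

Live sets:
  n0 li=∅ lo={i,u}
  n1 li={u} lo={i,u}
  n2 li={u} lo={u}
  n3 li={i,u} lo={u}
  n4 li={u} lo={i,u}
  n5 li={u} lo={u}
  n6 li={u} lo={i,u}
  n7 li={i,u} lo=∅

live-out(n3) = ["u"]

Answer: ["u"]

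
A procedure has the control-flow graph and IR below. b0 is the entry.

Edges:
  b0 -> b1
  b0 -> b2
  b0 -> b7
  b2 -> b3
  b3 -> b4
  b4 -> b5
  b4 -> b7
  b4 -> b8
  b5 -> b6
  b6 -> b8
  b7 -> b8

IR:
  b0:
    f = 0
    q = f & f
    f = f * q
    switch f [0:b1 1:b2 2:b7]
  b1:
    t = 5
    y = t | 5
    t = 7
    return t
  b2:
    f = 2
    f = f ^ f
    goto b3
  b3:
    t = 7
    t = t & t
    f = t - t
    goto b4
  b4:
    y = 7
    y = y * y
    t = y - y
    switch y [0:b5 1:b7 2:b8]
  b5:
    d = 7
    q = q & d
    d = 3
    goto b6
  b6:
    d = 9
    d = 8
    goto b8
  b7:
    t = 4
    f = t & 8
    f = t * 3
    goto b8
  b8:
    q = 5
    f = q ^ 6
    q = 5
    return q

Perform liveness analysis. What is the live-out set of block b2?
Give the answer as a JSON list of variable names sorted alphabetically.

Answer: ["q"]

Derivation:
Per-block:
  b0: def={f,q} ue=∅
  b1: def={t,y} ue=∅
  b2: def={f} ue=∅
  b3: def={f,t} ue=∅
  b4: def={t,y} ue=∅
  b5: def={d,q} ue={q}
  b6: def={d} ue=∅
  b7: def={f,t} ue=∅
  b8: def={f,q} ue=∅

Live sets:
  live b0: ∅→{q}
  live b1: ∅→∅
  live b2: {q}→{q}
  live b3: {q}→{q}
  live b4: {q}→{q}
  live b5: {q}→∅
  live b6: ∅→∅
  live b7: ∅→∅
  live b8: ∅→∅

live-out(b2) = ["q"]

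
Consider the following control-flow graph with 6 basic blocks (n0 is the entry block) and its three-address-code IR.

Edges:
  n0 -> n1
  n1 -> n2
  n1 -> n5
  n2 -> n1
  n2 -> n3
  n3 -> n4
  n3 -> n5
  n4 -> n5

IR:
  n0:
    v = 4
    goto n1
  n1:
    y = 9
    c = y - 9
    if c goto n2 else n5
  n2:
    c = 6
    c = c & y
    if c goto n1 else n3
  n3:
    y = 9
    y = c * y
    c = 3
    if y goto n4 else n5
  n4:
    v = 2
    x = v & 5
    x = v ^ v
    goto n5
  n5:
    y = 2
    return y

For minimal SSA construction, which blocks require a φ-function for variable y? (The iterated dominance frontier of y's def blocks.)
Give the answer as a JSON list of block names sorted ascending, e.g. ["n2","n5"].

Answer: ["n1", "n5"]

Derivation:
idom tree: n1←n0 n2←n1 n3←n2 n4←n3 n5←n1
Join-block Dom:
  n1: preds {n0,n2}: {n0} ∩ {n0,n1,n2} = {n0}; idom=n0
  n5: preds {n1,n3,n4}: {n0,n1} ∩ {n0,n1,n2,n3} ∩ {n0,n1,n2,n3,n4} = {n0,n1}; idom=n1

Frontier:
  n1←n0: walk · to n0
  n1←n2: walk n2→n1 to n0
  n5←n1: walk · to n1
  n5←n3: walk n3→n2 to n1
  n5←n4: walk n4→n3→n2 to n1
  DF(n0)=∅
  DF(n1)={n1}
  DF(n2)={n1,n5}
  DF(n3)={n5}
  DF(n4)={n5}
  DF(n5)=∅

φ for y: defs {n1,n3,n5}
  DF⁺ = {n1,n5}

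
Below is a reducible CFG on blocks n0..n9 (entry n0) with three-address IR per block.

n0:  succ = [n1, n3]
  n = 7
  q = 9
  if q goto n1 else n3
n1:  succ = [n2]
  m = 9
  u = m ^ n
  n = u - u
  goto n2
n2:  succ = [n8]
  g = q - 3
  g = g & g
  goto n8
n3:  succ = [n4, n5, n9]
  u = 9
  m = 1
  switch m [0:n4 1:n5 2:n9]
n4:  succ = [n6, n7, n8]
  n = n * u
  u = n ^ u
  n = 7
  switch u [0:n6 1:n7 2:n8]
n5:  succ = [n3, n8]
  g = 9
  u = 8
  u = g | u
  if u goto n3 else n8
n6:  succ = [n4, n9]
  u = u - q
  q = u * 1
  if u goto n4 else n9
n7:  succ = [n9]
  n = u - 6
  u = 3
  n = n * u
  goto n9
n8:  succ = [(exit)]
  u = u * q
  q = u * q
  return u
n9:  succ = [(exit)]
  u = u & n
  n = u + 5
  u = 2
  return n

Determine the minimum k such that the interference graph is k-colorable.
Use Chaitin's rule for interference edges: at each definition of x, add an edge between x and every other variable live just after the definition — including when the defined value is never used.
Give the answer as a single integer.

Answer: 4

Derivation:
Block summaries:
  n0: def={n,q} ue=∅
  n1: def={m,n,u} ue={n}
  n2: def={g} ue={q}
  n3: def={m,u} ue=∅
  n4: def={n,u} ue={n,u}
  n5: def={g,u} ue=∅
  n6: def={q,u} ue={q,u}
  n7: def={n,u} ue={u}
  n8: def={q,u} ue={q,u}
  n9: def={n,u} ue={n,u}

Backward fixpoint:
  n0 li=∅ lo={n,q}
  n1 li={n,q} lo={q,u}
  n2 li={q,u} lo={q,u}
  n3 li={n,q} lo={n,q,u}
  n4 li={n,q,u} lo={n,q,u}
  n5 li={n,q} lo={n,q,u}
  n6 li={n,q,u} lo={n,q,u}
  n7 li={u} lo={n,u}
  n8 li={q,u} lo=∅
  n9 li={n,u} lo=∅

Interfere edges:
  g — {n,q,u}
  m — {n,q,u}
  n — {g,m,q,u}
  q — {g,m,n,u}
  u — {g,m,n,q}

Chromatic number:
  lower bound: {g,n,q,u} mutually conflict ⇒ χ ≥ 4
  4-colouring: r0={n}  r1={q}  r2={u}  r3={g,m}
  χ = 4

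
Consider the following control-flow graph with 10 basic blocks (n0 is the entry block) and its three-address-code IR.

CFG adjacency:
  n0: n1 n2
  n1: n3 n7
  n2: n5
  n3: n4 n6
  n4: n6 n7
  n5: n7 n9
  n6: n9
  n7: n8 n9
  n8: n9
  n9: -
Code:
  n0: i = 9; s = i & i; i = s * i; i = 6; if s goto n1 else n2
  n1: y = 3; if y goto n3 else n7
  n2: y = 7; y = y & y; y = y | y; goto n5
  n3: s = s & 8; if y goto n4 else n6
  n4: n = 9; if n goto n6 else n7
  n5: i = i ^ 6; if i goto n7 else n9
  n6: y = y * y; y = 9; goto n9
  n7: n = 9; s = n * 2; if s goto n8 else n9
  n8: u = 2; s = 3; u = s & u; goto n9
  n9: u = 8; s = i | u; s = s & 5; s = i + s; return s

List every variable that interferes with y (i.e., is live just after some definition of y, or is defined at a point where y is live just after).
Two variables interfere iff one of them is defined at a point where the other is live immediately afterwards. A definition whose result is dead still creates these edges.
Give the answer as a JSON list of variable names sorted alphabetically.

Block summaries:
  n0 def {i,s} use ∅
  n1 def {y} use ∅
  n2 def {y} use ∅
  n3 def {s} use {s,y}
  n4 def {n} use ∅
  n5 def {i} use {i}
  n6 def {y} use {y}
  n7 def {n,s} use ∅
  n8 def {s,u} use ∅
  n9 def {s,u} use {i}

Live sets:
  n0: in=∅ out={i,s}
  n1: in={i,s} out={i,s,y}
  n2: in={i} out={i}
  n3: in={i,s,y} out={i,y}
  n4: in={i,y} out={i,y}
  n5: in={i} out={i}
  n6: in={i,y} out={i}
  n7: in={i} out={i}
  n8: in={i} out={i}
  n9: in={i} out=∅

Conflict graph:
  i↔{n,s,u,y}
  n↔{i,y}
  s↔{i,u,y}
  u↔{i,s}
  y↔{i,n,s}

N(y) = ["i", "n", "s"]

Answer: ["i", "n", "s"]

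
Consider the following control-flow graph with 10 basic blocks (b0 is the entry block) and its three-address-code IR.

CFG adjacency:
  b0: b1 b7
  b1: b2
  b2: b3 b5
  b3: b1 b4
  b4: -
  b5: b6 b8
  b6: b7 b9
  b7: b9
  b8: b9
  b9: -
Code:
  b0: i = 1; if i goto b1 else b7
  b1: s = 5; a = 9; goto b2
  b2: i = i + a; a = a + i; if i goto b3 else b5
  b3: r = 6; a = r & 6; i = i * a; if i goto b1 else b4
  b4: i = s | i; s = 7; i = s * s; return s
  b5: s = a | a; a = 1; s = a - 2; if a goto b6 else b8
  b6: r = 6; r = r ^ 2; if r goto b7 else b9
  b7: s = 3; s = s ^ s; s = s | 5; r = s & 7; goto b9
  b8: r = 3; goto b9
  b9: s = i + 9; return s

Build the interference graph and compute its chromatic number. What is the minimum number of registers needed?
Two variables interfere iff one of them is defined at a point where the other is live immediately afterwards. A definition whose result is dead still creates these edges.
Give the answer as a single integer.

Answer: 3

Working:
Block summaries:
  b0 def {i} use ∅
  b1 def {a,s} use ∅
  b2 def {a,i} use {a,i}
  b3 def {a,i,r} use {i}
  b4 def {i,s} use {i,s}
  b5 def {a,s} use {a}
  b6 def {r} use ∅
  b7 def {r,s} use ∅
  b8 def {r} use ∅
  b9 def {s} use {i}

Live sets:
  b0 li=∅ lo={i}
  b1 li={i} lo={a,i,s}
  b2 li={a,i,s} lo={a,i,s}
  b3 li={i,s} lo={i,s}
  b4 li={i,s} lo=∅
  b5 li={a,i} lo={i}
  b6 li={i} lo={i}
  b7 li={i} lo={i}
  b8 li={i} lo={i}
  b9 li={i} lo=∅

Conflict graph:
  a: {i,s}
  i: {a,r,s}
  r: {i,s}
  s: {a,i,r}

Registers:
  clique {a,i,s} ⇒ need ≥ 3
  3-colouring: r0={i}  r1={s}  r2={a,r}
  χ = 3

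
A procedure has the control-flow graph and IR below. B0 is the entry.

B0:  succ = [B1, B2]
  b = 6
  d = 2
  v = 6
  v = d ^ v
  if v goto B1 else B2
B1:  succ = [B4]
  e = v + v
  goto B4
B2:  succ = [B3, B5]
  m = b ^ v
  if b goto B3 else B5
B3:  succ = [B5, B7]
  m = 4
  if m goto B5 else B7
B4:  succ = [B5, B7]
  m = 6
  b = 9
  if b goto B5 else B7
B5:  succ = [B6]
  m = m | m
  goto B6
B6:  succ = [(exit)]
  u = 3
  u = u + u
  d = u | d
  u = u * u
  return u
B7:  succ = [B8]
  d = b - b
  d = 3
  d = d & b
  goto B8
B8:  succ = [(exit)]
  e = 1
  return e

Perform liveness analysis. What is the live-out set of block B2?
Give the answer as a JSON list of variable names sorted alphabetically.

Block summaries:
  B0 def {b,d,v} use ∅
  B1 def {e} use {v}
  B2 def {m} use {b,v}
  B3 def {m} use ∅
  B4 def {b,m} use ∅
  B5 def {m} use {m}
  B6 def {d,u} use {d}
  B7 def {d} use {b}
  B8 def {e} use ∅

Backward fixpoint:
  B0 li=∅ lo={b,d,v}
  B1 li={d,v} lo={d}
  B2 li={b,d,v} lo={b,d,m}
  B3 li={b,d} lo={b,d,m}
  B4 li={d} lo={b,d,m}
  B5 li={d,m} lo={d}
  B6 li={d} lo=∅
  B7 li={b} lo=∅
  B8 li=∅ lo=∅

live-out(B2) = ["b", "d", "m"]

Answer: ["b", "d", "m"]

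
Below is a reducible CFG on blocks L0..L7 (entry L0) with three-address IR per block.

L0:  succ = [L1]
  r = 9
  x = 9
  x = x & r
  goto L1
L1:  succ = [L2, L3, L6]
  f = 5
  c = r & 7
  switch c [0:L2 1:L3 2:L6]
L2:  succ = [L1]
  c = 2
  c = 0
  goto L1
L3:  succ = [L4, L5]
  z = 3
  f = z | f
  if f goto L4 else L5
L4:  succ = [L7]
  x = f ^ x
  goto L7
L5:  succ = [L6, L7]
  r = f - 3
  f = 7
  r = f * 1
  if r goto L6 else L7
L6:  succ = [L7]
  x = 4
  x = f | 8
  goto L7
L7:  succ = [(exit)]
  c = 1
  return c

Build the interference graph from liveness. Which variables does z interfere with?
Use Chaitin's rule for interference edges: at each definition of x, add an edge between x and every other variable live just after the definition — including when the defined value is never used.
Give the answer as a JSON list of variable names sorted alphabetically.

Answer: ["f", "x"]

Derivation:
Per-block:
  L0: {r,x} / ∅
  L1: {c,f} / {r}
  L2: {c} / ∅
  L3: {f,z} / {f}
  L4: {x} / {f,x}
  L5: {f,r} / {f}
  L6: {x} / {f}
  L7: {c} / ∅

Liveness:
  L0 li=∅ lo={r,x}
  L1 li={r,x} lo={f,r,x}
  L2 li={r,x} lo={r,x}
  L3 li={f,x} lo={f,x}
  L4 li={f,x} lo=∅
  L5 li={f} lo={f}
  L6 li={f} lo=∅
  L7 li=∅ lo=∅

Interference:
  c — {f,r,x}
  f — {c,r,x,z}
  r — {c,f,x}
  x — {c,f,r,z}
  z — {f,x}

N(z) = ["f", "x"]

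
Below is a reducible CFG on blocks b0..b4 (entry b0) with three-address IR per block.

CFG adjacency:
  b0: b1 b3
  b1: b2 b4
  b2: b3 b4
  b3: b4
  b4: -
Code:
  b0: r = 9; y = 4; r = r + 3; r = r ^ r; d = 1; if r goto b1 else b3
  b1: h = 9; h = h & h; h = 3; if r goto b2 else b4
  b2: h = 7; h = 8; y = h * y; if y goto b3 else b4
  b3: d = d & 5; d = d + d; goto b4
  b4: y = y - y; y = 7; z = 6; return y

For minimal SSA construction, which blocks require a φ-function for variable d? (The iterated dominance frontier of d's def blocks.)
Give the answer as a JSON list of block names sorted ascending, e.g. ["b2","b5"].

idom tree: b1←b0 b2←b1 b3←b0 b4←b0
Dom at joins:
  b3: preds {b0,b2}: {b0} ∩ {b0,b1,b2} = {b0}; idom=b0
  b4: preds {b1,b2,b3}: {b0,b1} ∩ {b0,b1,b2} ∩ {b0,b3} = {b0}; idom=b0

Frontier:
  b3←b0: walk · to b0
  b3←b2: walk b2→b1 to b0
  b4←b1: walk b1 to b0
  b4←b2: walk b2→b1 to b0
  b4←b3: walk b3 to b0
  b0: DF=∅
  b1: DF={b3,b4}
  b2: DF={b3,b4}
  b3: DF={b4}
  b4: DF=∅

φ for d: defs {b0,b3}
  DF⁺ = {b4}

Answer: ["b4"]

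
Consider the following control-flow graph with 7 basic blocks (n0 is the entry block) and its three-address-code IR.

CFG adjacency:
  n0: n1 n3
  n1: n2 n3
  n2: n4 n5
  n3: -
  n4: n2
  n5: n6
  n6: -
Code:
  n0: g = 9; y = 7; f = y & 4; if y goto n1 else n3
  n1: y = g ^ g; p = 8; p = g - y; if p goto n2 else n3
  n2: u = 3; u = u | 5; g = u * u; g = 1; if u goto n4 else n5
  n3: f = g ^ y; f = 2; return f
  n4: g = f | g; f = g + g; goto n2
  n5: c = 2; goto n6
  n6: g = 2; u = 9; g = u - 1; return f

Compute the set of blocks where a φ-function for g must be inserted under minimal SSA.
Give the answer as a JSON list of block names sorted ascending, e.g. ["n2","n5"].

idom tree: n1←n0 n2←n1 n3←n0 n4←n2 n5←n2 n6←n5
Dom at joins:
  n2: preds {n1,n4}: {n0,n1} ∩ {n0,n1,n2,n4} = {n0,n1}; idom=n1
  n3: preds {n0,n1}: {n0} ∩ {n0,n1} = {n0}; idom=n0

DF derivation:
  join n2 pred n1: · stop@n1
  join n2 pred n4: n4→n2 stop@n1
  join n3 pred n0: · stop@n0
  join n3 pred n1: n1 stop@n0
  n0 → ∅
  n1 → {n3}
  n2 → {n2}
  n3 → ∅
  n4 → {n2}
  n5 → ∅
  n6 → ∅

φ for g: defs {n0,n2,n4,n6}
  DF⁺ = {n2}

Answer: ["n2"]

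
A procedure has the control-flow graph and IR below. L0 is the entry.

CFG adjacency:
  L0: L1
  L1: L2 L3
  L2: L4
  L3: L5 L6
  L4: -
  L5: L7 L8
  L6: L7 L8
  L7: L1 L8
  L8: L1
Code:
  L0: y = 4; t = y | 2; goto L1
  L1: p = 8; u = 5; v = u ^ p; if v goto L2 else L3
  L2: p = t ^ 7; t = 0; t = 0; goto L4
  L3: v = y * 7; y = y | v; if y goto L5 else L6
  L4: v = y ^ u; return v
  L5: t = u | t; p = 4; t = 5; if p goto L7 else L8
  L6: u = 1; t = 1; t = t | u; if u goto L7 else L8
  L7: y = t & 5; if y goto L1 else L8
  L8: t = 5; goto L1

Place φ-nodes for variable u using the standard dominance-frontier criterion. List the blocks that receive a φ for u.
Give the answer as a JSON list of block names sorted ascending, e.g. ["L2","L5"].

Answer: ["L1", "L7", "L8"]

Analysis:
idom tree: L1←L0 L2←L1 L3←L1 L4←L2 L5←L3 L6←L3 L7←L3 L8←L3
Join-block Dom:
  L1: preds {L0,L7,L8}: {L0} ∩ {L0,L1,L3,L7} ∩ {L0,L1,L3,L8} = {L0}; idom=L0
  L7: preds {L5,L6}: {L0,L1,L3,L5} ∩ {L0,L1,L3,L6} = {L0,L1,L3}; idom=L3
  L8: preds {L5,L6,L7}: {L0,L1,L3,L5} ∩ {L0,L1,L3,L6} ∩ {L0,L1,L3,L7} = {L0,L1,L3}; idom=L3

Frontier:
  join L1 pred L0: · stop@L0
  join L1 pred L7: L7→L3→L1 stop@L0
  join L1 pred L8: L8→L3→L1 stop@L0
  join L7 pred L5: L5 stop@L3
  join L7 pred L6: L6 stop@L3
  join L8 pred L5: L5 stop@L3
  join L8 pred L6: L6 stop@L3
  join L8 pred L7: L7 stop@L3
  DF(L0)=∅
  DF(L1)={L1}
  DF(L2)=∅
  DF(L3)={L1}
  DF(L4)=∅
  DF(L5)={L7,L8}
  DF(L6)={L7,L8}
  DF(L7)={L1,L8}
  DF(L8)={L1}

φ for u: defs {L1,L6}
  DF⁺ = {L1,L7,L8}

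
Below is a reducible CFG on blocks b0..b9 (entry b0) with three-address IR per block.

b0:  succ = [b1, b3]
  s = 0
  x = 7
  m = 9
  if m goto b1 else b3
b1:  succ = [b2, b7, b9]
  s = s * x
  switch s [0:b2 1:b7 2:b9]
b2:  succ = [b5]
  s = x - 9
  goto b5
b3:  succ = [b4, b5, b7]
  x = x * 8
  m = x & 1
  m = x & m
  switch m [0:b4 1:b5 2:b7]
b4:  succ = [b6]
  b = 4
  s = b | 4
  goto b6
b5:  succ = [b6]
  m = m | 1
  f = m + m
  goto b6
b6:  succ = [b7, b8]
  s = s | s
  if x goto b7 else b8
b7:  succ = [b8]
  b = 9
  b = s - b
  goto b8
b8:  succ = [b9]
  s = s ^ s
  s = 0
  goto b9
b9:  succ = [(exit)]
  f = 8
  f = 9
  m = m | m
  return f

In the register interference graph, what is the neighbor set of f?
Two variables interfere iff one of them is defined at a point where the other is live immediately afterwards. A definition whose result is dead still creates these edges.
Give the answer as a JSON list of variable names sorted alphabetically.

Answer: ["m", "s", "x"]

Working:
Block summaries:
  b0 def {m,s,x} use ∅
  b1 def {s} use {s,x}
  b2 def {s} use {x}
  b3 def {m,x} use {x}
  b4 def {b,s} use ∅
  b5 def {f,m} use {m}
  b6 def {s} use {s,x}
  b7 def {b} use {s}
  b8 def {s} use {s}
  b9 def {f,m} use {m}

Liveness:
  live b0: ∅→{m,s,x}
  live b1: {m,s,x}→{m,s,x}
  live b2: {m,x}→{m,s,x}
  live b3: {s,x}→{m,s,x}
  live b4: {m,x}→{m,s,x}
  live b5: {m,s,x}→{m,s,x}
  live b6: {m,s,x}→{m,s}
  live b7: {m,s}→{m,s}
  live b8: {m,s}→{m}
  live b9: {m}→∅

Conflict graph:
  b — {m,s,x}
  f — {m,s,x}
  m — {b,f,s,x}
  s — {b,f,m,x}
  x — {b,f,m,s}

N(f) = ["m", "s", "x"]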